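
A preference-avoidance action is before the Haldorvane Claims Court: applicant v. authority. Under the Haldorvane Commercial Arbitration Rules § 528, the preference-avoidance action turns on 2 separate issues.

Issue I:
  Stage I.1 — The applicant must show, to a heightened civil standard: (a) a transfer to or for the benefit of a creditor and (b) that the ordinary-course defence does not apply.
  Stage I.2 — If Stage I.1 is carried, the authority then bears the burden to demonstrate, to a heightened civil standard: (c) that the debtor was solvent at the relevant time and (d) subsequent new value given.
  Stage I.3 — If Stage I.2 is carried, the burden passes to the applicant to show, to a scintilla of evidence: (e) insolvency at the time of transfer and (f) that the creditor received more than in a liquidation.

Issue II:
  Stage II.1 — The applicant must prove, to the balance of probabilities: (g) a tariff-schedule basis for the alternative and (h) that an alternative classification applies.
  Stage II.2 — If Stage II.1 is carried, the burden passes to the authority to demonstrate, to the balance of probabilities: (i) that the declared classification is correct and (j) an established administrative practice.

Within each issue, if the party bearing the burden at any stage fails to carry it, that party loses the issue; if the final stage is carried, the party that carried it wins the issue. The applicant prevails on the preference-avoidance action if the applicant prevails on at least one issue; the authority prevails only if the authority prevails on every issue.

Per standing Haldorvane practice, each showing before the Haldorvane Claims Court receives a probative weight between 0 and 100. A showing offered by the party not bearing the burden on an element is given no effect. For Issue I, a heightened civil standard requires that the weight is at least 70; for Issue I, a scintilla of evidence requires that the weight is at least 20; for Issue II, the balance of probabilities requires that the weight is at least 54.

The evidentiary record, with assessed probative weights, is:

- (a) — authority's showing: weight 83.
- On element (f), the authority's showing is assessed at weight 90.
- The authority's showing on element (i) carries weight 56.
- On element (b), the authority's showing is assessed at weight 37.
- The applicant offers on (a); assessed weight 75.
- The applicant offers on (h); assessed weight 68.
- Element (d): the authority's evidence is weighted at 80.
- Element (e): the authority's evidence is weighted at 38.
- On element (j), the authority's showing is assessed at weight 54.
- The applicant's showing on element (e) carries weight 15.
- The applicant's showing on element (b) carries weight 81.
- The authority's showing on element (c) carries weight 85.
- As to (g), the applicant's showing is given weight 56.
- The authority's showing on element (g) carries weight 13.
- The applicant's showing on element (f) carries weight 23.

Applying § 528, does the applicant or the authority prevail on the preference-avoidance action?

— Issue I —
Stage I.1 — burden on applicant; standard: a heightened civil standard (weight is at least 70).
    (a): 75 (authority's 83 disregarded) ≥ 70 [met]
    (b): 81 (authority's 37 disregarded) ≥ 70 [met]
  The applicant carries Stage I.1; the authority now bears the burden.
Stage I.2 — burden on authority; standard: a heightened civil standard (weight is at least 70).
    (c): 85 ≥ 70 [met]
    (d): 80 ≥ 70 [met]
  All elements met. The burden passes to the applicant.
Stage I.3 — burden on applicant; standard: a scintilla of evidence (weight is at least 20).
    (e): 15 (authority's 38 disregarded) < 20 [not met]
    (f): 23 (authority's 90 disregarded) ≥ 20 [met]
  Not every element is met, so the applicant fails to carry Stage I.3.
The authority prevails on this issue.
— Issue II —
Stage II.1 — burden on applicant; standard: the balance of probabilities (weight is at least 54).
    (g): 56 (authority's 13 disregarded) ≥ 54 [met]
    (h): 68 ≥ 54 [met]
  Stage II.1 is satisfied; the onus moves to the authority.
Stage II.2 — burden on authority; standard: the balance of probabilities (weight is at least 54).
    (i): 56 ≥ 54 [met]
    (j): 54 ≥ 54 [met]
  Stage II.2 carried; the final stage is satisfied.
Every stage carried; the authority prevails on this issue.
Per-issue: Issue I → authority; Issue II → authority. The applicant must prevail on at least one issue; overall, the authority prevails.

authority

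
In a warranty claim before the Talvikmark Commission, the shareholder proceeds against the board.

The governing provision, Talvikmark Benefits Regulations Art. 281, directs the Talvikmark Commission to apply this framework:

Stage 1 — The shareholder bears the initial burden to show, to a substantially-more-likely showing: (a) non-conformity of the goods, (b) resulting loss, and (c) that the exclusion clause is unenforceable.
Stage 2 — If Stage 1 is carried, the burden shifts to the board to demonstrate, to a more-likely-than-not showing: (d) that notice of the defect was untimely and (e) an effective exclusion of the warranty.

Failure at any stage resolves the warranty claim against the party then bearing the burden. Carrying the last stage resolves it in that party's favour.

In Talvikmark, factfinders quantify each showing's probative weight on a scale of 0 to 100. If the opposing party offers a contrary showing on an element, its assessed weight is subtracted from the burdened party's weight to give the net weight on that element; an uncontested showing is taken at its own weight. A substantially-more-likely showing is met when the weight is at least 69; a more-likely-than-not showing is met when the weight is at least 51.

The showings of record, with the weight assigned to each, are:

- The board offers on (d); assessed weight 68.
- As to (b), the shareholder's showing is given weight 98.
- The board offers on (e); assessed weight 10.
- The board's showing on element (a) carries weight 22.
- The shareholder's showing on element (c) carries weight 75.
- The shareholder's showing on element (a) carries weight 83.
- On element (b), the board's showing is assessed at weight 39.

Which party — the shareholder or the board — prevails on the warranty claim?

Stage 1 — burden on shareholder; standard: a substantially-more-likely showing (weight is at least 69).
    (a): 83 − 22 = 61 < 69 [not met]
    (b): 98 − 39 = 59 < 69 [not met]
    (c): 75 ≥ 69 [met]
  The shareholder does not carry Stage 1.
The analysis ends at Stage 1; the board prevails.

board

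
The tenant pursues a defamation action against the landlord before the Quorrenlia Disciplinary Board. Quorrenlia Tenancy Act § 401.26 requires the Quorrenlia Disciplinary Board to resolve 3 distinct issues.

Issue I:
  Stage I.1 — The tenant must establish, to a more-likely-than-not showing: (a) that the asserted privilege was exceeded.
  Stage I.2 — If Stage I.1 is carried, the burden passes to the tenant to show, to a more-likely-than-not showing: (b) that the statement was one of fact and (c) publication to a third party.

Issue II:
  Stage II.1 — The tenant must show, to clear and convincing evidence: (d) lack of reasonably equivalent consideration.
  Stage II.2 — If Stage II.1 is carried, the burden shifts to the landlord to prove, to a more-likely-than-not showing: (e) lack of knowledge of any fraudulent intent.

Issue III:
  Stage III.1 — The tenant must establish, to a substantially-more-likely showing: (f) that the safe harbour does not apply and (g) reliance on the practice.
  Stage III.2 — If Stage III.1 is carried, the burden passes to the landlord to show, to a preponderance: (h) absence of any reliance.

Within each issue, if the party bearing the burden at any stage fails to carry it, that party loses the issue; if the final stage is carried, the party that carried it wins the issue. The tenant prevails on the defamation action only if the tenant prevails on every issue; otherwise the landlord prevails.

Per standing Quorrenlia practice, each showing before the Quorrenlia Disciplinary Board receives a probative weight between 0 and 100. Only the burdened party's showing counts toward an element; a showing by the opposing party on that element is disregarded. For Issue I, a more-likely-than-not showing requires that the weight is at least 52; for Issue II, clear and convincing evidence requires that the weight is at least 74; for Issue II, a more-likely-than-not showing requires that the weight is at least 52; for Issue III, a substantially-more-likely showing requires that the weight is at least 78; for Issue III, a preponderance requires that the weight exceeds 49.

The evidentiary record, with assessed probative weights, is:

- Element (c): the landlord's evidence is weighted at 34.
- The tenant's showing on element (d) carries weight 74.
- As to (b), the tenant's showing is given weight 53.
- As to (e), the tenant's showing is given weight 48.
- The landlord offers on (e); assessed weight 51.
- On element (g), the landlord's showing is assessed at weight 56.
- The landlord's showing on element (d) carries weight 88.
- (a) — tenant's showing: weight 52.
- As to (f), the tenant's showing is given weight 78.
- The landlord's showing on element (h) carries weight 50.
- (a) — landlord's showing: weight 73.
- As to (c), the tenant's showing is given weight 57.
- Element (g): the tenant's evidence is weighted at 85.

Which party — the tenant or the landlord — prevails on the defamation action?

landlord

— Issue I —
Stage I.1 (tenant, a more-likely-than-not showing, weight is at least 52): (a) 52 (landlord's 73 disregarded) ≥ 52 — meets.
  Stage I.1 is satisfied; the tenant continues to bear the burden.
Stage I.2 (tenant, a more-likely-than-not showing, weight is at least 52): (b) 53 ≥ 52 — meets; (c) 57 (landlord's 34 disregarded) ≥ 52 — meets.
  The tenant carries the last stage.
With every stage satisfied, the tenant prevails on this issue.
— Issue II —
At Stage II.1 the tenant must meet clear and convincing evidence (weight is at least 74): on (d) the weight is 74 (the landlord's 88 is given no effect), which does reach 74, so (d) meets the standard.
  All elements met. The burden passes to the landlord.
At Stage II.2 the landlord must meet a more-likely-than-not showing (weight is at least 52): on (e) the weight is 51 (the tenant's 48 is given no effect), < 52, so (e) does not meet the standard.
  The landlord does not carry Stage II.2.
The analysis ends at Stage II.2; the tenant prevails on this issue.
— Issue III —
Stage III.1 (tenant, a substantially-more-likely showing, weight is at least 78): (f) 78 ≥ 78 — meets; (g) 85 (landlord's 56 disregarded) ≥ 78 — meets.
  Stage III.1 is satisfied; the onus moves to the landlord.
Stage III.2 (landlord, a preponderance, weight exceeds 49): (h) 50 > 49 — meets.
  All elements met at the final stage.
All stages carried — the landlord prevails on this issue.
Per-issue: Issue I → tenant; Issue II → tenant; Issue III → landlord. The tenant must prevail on every issue; overall, the landlord prevails.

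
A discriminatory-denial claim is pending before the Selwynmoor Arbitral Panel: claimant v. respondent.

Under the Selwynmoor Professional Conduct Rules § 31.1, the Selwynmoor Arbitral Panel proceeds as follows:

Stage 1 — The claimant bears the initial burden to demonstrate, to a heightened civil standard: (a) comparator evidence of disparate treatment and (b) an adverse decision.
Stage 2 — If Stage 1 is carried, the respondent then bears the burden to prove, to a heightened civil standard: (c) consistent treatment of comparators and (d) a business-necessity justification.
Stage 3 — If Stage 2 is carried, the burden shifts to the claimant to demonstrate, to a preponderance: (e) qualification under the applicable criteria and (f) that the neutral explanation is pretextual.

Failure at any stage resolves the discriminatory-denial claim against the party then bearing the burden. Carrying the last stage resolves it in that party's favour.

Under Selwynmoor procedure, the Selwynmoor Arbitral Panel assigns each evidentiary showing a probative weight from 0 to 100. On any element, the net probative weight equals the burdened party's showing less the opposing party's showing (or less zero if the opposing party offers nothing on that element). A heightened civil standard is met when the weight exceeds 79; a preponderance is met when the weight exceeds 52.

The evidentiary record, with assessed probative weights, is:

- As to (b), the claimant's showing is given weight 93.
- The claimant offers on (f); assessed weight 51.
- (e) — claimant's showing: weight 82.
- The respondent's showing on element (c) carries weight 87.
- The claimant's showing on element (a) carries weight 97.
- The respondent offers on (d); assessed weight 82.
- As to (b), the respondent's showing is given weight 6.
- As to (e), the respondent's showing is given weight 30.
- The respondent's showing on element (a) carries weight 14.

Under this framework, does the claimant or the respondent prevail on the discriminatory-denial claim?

respondent

At Stage 1 the claimant must meet a heightened civil standard (weight exceeds 79): on (a) the weight is 97 less the opposing 14 gives net 83, which does exceed 79, so (a) meets the standard; on (b) the weight is 93 less the opposing 6 gives net 87, > 79, so (b) meets the standard.
  Stage 1 carried; the burden shifts to the respondent.
At Stage 2 the respondent must meet a heightened civil standard (weight exceeds 79): on (c) the weight is 87, > 79, so (c) meets the standard; on (d) the weight is 82, > 79, so (d) meets the standard.
  The respondent carries Stage 2; the claimant now bears the burden.
At Stage 3 the claimant must meet a preponderance (weight exceeds 52): on (e) the weight is 82 less the opposing 30 gives net 52, ≤ 52, so (e) does not meet the standard; on (f) the weight is 51, which does not exceed 52, so (f) does not meet the standard.
  Stage 3 not carried; the claimant fails its burden.
The respondent prevails.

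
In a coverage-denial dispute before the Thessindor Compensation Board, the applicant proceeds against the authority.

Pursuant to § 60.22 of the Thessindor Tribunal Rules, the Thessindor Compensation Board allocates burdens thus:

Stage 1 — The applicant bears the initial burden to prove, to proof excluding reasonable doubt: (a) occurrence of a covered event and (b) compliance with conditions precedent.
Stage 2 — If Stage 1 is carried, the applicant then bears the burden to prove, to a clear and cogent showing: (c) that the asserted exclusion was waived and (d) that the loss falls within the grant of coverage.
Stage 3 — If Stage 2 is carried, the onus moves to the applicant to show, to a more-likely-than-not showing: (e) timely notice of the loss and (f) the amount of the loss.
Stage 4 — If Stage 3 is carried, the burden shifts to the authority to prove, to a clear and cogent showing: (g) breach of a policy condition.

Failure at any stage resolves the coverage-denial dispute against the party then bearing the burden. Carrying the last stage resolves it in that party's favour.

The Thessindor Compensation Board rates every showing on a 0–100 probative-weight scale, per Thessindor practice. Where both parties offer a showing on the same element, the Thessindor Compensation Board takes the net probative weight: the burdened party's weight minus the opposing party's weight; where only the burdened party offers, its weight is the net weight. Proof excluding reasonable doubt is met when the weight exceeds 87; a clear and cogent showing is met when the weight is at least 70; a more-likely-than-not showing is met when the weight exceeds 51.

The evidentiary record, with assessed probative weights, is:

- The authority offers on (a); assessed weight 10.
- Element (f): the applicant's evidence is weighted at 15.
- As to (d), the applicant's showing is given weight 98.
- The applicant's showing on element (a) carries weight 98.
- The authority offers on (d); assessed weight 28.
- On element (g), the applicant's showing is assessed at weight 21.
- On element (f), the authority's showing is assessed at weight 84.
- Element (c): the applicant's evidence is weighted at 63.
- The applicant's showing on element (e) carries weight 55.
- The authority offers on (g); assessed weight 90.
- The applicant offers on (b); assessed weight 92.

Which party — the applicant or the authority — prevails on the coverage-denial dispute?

Stage 1 — burden on applicant; standard: proof excluding reasonable doubt (weight exceeds 87).
    (a): 98 − 10 = 88 > 87 [met]
    (b): 92 > 87 [met]
  Stage 1 carried; the burden remains with the applicant.
Stage 2 — burden on applicant; standard: a clear and cogent showing (weight is at least 70).
    (c): 63 < 70 [not met]
    (d): 98 − 28 = 70 ≥ 70 [met]
  Not every element is met, so the applicant fails to carry Stage 2.
The authority prevails.

authority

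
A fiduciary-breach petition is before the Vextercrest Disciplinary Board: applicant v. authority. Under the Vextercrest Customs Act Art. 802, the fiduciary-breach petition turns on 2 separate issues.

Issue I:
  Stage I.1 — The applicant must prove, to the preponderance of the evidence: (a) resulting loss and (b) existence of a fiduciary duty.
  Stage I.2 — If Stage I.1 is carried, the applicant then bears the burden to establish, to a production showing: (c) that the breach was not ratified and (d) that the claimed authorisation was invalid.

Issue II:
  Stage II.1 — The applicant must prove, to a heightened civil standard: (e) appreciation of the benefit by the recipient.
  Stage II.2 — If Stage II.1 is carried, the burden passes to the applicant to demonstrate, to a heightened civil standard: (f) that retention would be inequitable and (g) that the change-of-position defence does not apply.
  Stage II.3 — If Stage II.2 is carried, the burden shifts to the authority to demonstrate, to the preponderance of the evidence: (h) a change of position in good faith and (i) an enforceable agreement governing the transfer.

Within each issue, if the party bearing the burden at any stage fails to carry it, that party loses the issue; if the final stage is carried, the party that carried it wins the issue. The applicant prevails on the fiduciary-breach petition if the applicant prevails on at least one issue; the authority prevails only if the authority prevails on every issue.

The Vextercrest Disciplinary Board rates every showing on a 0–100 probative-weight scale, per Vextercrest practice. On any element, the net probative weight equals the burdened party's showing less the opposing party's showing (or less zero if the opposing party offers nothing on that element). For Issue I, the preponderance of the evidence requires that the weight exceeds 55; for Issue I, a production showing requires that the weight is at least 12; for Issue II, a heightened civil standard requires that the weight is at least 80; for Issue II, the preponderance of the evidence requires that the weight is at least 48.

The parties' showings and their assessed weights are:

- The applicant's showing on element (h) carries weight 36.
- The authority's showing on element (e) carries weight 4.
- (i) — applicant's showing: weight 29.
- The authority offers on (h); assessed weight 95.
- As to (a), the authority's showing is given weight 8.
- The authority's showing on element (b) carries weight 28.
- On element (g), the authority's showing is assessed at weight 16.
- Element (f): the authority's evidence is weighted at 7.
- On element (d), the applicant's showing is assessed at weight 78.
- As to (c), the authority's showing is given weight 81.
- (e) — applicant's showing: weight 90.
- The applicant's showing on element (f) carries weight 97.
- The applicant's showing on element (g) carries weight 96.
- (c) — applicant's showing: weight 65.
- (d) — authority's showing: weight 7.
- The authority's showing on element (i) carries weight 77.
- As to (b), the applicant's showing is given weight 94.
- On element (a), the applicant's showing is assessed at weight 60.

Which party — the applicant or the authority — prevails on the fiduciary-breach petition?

— Issue I —
Stage I.1 (applicant, the preponderance of the evidence, weight exceeds 55): (a) net 60−8=52 ≤ 55 — fails; (b) net 94−28=66 > 55 — meets.
  Not every element is met, so the applicant fails to carry Stage I.1.
The analysis ends at Stage I.1; the authority prevails on this issue.
— Issue II —
Stage II.1 — burden on applicant; standard: a heightened civil standard (weight is at least 80).
    (e): 90 − 4 = 86 ≥ 80 [met]
  Stage II.1 carried; the burden remains with the applicant.
Stage II.2 — burden on applicant; standard: a heightened civil standard (weight is at least 80).
    (f): 97 − 7 = 90 ≥ 80 [met]
    (g): 96 − 16 = 80 ≥ 80 [met]
  Stage II.2 carried; the burden shifts to the authority.
Stage II.3 — burden on authority; standard: the preponderance of the evidence (weight is at least 48).
    (h): 95 − 36 = 59 ≥ 48 [met]
    (i): 77 − 29 = 48 ≥ 48 [met]
  The authority carries the last stage.
With every stage satisfied, the authority prevails on this issue.
Per-issue: Issue I → authority; Issue II → authority. The applicant must prevail on at least one issue; overall, the authority prevails.

authority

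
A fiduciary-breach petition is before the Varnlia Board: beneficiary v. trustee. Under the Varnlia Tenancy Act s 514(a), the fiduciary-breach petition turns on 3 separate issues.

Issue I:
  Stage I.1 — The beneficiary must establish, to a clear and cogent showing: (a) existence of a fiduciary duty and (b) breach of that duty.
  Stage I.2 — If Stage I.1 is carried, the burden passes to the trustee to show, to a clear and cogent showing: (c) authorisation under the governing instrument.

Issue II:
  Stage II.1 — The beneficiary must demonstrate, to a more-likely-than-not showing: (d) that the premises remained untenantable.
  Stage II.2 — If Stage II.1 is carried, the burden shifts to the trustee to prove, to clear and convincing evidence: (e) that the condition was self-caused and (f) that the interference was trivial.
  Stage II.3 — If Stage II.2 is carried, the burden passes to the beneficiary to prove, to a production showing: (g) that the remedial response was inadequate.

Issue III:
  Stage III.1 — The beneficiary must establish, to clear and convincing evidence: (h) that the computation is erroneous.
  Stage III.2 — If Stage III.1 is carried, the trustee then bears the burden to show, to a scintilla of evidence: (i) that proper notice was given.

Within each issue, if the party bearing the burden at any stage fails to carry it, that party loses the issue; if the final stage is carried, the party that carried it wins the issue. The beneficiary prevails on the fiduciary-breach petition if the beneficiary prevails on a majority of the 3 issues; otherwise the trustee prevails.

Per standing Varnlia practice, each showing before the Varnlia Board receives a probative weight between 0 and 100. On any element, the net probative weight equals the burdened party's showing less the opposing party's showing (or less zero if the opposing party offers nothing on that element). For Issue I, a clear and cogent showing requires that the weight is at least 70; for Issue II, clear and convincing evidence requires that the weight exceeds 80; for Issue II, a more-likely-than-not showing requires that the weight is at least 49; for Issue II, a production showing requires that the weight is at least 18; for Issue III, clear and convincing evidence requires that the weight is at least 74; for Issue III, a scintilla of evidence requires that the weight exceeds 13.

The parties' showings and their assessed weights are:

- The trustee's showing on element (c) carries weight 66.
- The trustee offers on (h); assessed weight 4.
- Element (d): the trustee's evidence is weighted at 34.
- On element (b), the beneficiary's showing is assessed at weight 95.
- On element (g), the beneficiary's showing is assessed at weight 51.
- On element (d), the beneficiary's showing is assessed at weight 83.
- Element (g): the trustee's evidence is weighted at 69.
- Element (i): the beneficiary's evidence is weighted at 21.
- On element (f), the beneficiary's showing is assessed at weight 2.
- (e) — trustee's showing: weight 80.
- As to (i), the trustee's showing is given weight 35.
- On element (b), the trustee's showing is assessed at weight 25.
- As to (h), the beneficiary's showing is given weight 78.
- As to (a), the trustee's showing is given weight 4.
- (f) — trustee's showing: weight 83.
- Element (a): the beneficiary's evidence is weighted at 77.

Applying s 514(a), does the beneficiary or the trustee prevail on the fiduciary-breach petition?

beneficiary

— Issue I —
Stage I.1 (beneficiary, a clear and cogent showing, weight is at least 70): (a) net 77−4=73 ≥ 70 — meets; (b) net 95−25=70 ≥ 70 — meets.
  Stage I.1 is satisfied; the onus moves to the trustee.
Stage I.2 (trustee, a clear and cogent showing, weight is at least 70): (c) 66 < 70 — fails.
  The trustee does not carry Stage I.2.
The beneficiary prevails on this issue.
— Issue II —
Stage II.1 — burden on beneficiary; standard: a more-likely-than-not showing (weight is at least 49).
    (d): 83 − 34 = 49 ≥ 49 [met]
  The beneficiary carries Stage II.1; the trustee now bears the burden.
Stage II.2 — burden on trustee; standard: clear and convincing evidence (weight exceeds 80).
    (e): 80 ≤ 80 [not met]
    (f): 83 − 2 = 81 > 80 [met]
  The trustee does not carry Stage II.2.
The analysis ends at Stage II.2; the beneficiary prevails on this issue.
— Issue III —
At Stage III.1 the beneficiary must meet clear and convincing evidence (weight is at least 74): on (h) the weight is 78 less the opposing 4 gives net 74, ≥ 74, so (h) meets the standard.
  The beneficiary carries Stage III.1; the trustee now bears the burden.
At Stage III.2 the trustee must meet a scintilla of evidence (weight exceeds 13): on (i) the weight is 35 less the opposing 21 gives net 14, > 13, so (i) meets the standard.
  All elements met at the final stage.
Every stage carried; the trustee prevails on this issue.
Per-issue: Issue I → beneficiary; Issue II → beneficiary; Issue III → trustee. The beneficiary must prevail on a majority of issues; overall, the beneficiary prevails.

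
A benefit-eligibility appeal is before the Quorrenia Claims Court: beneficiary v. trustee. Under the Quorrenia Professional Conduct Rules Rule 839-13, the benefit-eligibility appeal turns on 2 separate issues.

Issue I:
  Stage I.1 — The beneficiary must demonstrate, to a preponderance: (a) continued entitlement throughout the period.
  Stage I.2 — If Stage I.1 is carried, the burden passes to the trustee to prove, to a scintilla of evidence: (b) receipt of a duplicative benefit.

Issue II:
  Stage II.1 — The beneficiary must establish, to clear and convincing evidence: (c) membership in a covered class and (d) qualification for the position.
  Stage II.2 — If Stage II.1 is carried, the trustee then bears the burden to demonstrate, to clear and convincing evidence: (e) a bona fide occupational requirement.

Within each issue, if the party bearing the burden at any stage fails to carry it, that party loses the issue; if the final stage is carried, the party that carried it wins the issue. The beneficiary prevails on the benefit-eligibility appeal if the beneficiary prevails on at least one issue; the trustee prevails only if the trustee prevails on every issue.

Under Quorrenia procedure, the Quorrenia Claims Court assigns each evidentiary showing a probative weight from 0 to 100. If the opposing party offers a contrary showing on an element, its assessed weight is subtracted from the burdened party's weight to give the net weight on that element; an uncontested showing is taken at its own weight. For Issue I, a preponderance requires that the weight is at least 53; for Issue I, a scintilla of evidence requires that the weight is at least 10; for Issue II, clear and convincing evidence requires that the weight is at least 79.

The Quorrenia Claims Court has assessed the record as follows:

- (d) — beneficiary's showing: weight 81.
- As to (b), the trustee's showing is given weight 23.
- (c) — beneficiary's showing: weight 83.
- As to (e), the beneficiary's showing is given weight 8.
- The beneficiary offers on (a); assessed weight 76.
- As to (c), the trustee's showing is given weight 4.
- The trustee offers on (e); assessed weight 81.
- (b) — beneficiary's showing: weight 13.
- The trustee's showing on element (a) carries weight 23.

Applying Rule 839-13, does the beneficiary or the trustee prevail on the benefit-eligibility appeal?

— Issue I —
At Stage I.1 the beneficiary must meet a preponderance (weight is at least 53): on (a) the weight is 76 less the opposing 23 gives net 53, ≥ 53, so (a) meets the standard.
  Stage I.1 is satisfied; the onus moves to the trustee.
At Stage I.2 the trustee must meet a scintilla of evidence (weight is at least 10): on (b) the weight is 23 less the opposing 13 gives net 10, which does reach 10, so (b) meets the standard.
  All elements met at the final stage.
All stages carried — the trustee prevails on this issue.
— Issue II —
At Stage II.1 the beneficiary must meet clear and convincing evidence (weight is at least 79): on (c) the weight is 83 less the opposing 4 gives net 79, which does reach 79, so (c) meets the standard; on (d) the weight is 81, which does reach 79, so (d) meets the standard.
  Stage II.1 is satisfied; the onus moves to the trustee.
At Stage II.2 the trustee must meet clear and convincing evidence (weight is at least 79): on (e) the weight is 81 less the opposing 8 gives net 73, which does not reach 79, so (e) does not meet the standard.
  The trustee does not carry Stage II.2.
So the beneficiary prevails on this issue.
Per-issue: Issue I → trustee; Issue II → beneficiary. The beneficiary must prevail on at least one issue; overall, the beneficiary prevails.

beneficiary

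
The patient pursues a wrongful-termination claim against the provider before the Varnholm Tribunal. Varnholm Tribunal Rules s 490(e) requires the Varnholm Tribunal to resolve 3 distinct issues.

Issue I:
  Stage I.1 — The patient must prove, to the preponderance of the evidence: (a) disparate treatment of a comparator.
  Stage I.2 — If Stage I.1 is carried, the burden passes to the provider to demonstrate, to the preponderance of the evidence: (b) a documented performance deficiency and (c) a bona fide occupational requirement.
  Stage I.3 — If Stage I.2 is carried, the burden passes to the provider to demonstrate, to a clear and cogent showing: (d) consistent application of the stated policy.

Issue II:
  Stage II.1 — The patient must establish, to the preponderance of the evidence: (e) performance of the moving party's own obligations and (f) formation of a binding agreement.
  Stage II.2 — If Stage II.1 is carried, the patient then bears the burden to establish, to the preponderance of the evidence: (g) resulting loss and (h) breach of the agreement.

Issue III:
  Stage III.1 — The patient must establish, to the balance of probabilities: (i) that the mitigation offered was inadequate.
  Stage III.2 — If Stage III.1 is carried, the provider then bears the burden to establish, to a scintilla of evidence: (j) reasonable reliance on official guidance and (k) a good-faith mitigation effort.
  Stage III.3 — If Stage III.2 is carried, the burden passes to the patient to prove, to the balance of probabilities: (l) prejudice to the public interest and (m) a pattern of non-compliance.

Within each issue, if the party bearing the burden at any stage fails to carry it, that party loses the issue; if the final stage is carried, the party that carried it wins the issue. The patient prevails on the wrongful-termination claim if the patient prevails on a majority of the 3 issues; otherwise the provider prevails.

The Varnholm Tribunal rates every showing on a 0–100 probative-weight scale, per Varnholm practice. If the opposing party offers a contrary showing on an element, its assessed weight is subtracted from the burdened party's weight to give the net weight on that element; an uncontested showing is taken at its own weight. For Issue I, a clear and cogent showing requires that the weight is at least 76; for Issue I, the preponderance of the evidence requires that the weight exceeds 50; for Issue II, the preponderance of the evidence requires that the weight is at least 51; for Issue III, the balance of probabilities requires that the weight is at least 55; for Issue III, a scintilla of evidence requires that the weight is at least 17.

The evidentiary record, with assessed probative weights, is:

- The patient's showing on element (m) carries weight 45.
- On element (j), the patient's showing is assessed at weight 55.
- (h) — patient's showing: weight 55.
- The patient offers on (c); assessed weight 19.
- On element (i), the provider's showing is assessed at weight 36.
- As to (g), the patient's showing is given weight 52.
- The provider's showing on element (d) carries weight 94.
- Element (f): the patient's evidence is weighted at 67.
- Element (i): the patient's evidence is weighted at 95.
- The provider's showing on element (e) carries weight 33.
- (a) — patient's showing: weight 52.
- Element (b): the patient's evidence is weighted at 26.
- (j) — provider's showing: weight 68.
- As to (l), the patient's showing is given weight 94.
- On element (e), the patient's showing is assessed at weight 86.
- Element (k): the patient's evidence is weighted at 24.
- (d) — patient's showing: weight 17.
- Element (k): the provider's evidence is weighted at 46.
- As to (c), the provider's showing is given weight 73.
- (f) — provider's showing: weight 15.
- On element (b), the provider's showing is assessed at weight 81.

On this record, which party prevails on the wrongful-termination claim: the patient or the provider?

patient

— Issue I —
Stage I.1 (patient, the preponderance of the evidence, weight exceeds 50): (a) 52 > 50 — meets.
  All elements met. The burden passes to the provider.
Stage I.2 (provider, the preponderance of the evidence, weight exceeds 50): (b) net 81−26=55 > 50 — meets; (c) net 73−19=54 > 50 — meets.
  Stage I.2 is satisfied; the provider continues to bear the burden.
Stage I.3 (provider, a clear and cogent showing, weight is at least 76): (d) net 94−17=77 ≥ 76 — meets.
  The provider carries the last stage.
Every stage carried; the provider prevails on this issue.
— Issue II —
At Stage II.1 the patient must meet the preponderance of the evidence (weight is at least 51): on (e) the weight is 86 less the opposing 33 gives net 53, ≥ 51, so (e) meets the standard; on (f) the weight is 67 less the opposing 15 gives net 52, ≥ 51, so (f) meets the standard.
  All elements met. The patient retains the burden for Stage II.2.
At Stage II.2 the patient must meet the preponderance of the evidence (weight is at least 51): on (g) the weight is 52, ≥ 51, so (g) meets the standard; on (h) the weight is 55, ≥ 51, so (h) meets the standard.
  All elements met at the final stage.
With every stage satisfied, the patient prevails on this issue.
— Issue III —
Stage III.1 — burden on patient; standard: the balance of probabilities (weight is at least 55).
    (i): 95 − 36 = 59 ≥ 55 [met]
  The patient carries Stage III.1; the provider now bears the burden.
Stage III.2 — burden on provider; standard: a scintilla of evidence (weight is at least 17).
    (j): 68 − 55 = 13 < 17 [not met]
    (k): 46 − 24 = 22 ≥ 17 [met]
  Not every element is met, so the provider fails to carry Stage III.2.
The patient prevails on this issue.
Per-issue: Issue I → provider; Issue II → patient; Issue III → patient. The patient must prevail on a majority of issues; overall, the patient prevails.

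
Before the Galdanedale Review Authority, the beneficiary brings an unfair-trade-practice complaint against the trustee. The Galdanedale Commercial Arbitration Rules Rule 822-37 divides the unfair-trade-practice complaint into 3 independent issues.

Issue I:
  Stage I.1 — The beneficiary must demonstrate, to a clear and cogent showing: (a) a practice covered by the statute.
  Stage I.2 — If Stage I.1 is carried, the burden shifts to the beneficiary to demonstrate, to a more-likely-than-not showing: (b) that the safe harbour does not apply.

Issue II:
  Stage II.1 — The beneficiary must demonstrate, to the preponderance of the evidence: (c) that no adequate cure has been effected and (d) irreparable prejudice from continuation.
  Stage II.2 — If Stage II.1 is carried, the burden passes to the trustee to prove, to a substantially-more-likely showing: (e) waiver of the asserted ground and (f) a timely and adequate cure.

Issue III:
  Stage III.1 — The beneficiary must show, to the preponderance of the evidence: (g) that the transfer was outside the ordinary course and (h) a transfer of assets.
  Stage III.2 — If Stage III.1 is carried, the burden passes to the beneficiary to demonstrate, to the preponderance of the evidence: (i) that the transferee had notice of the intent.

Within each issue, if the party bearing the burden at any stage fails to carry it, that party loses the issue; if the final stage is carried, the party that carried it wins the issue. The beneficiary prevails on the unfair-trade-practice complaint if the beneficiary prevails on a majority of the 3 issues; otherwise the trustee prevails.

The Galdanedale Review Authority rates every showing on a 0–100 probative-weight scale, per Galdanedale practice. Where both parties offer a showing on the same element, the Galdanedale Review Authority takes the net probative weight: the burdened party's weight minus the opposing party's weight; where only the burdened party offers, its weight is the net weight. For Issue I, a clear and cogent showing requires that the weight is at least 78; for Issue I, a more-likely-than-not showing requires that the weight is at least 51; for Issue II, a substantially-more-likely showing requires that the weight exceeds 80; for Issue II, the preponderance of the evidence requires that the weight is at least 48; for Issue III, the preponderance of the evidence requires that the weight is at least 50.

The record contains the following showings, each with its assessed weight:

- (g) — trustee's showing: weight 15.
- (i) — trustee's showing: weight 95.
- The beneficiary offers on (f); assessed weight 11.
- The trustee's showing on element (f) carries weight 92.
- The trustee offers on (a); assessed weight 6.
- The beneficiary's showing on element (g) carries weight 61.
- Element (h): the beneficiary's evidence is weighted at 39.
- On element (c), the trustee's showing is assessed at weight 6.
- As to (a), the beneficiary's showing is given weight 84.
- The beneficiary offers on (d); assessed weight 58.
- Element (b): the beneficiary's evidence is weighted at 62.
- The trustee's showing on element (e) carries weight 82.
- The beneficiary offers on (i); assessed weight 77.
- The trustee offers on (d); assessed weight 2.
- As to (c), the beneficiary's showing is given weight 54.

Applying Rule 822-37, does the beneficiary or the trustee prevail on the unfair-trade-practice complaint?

— Issue I —
Stage I.1 — burden on beneficiary; standard: a clear and cogent showing (weight is at least 78).
    (a): 84 − 6 = 78 ≥ 78 [met]
  Stage I.1 is satisfied; the beneficiary continues to bear the burden.
Stage I.2 — burden on beneficiary; standard: a more-likely-than-not showing (weight is at least 51).
    (b): 62 ≥ 51 [met]
  Stage I.2 carried; the final stage is satisfied.
All stages carried — the beneficiary prevails on this issue.
— Issue II —
Stage II.1 — burden on beneficiary; standard: the preponderance of the evidence (weight is at least 48).
    (c): 54 − 6 = 48 ≥ 48 [met]
    (d): 58 − 2 = 56 ≥ 48 [met]
  The beneficiary carries Stage II.1; the trustee now bears the burden.
Stage II.2 — burden on trustee; standard: a substantially-more-likely showing (weight exceeds 80).
    (e): 82 > 80 [met]
    (f): 92 − 11 = 81 > 80 [met]
  Stage II.2 carried; the final stage is satisfied.
All stages carried — the trustee prevails on this issue.
— Issue III —
Stage III.1 — burden on beneficiary; standard: the preponderance of the evidence (weight is at least 50).
    (g): 61 − 15 = 46 < 50 [not met]
    (h): 39 < 50 [not met]
  Not every element is met, so the beneficiary fails to carry Stage III.1.
The trustee prevails on this issue.
Per-issue: Issue I → beneficiary; Issue II → trustee; Issue III → trustee. The beneficiary must prevail on a majority of issues; overall, the trustee prevails.

trustee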